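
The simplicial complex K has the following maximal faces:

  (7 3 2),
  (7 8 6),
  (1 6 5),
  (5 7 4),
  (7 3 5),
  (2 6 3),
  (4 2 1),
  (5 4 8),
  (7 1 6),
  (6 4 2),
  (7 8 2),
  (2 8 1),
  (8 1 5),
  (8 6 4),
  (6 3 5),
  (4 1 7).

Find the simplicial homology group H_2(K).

H_2 ≅ Z.

Order the vertices as 1 < 2 < 3 < 4 < 5 < 6 < 7 < 8. Listing each simplex with vertices in this order, K has dimension 2 with simplices:

  0-simplices (8): [1], [2], [3], [4], [5], [6], [7], [8]
  1-simplices (24): (24 of them)
  2-simplices (16): [1,2,4], [1,2,8], [1,4,7], [1,5,6], [1,5,8], [1,6,7], [2,3,6], [2,3,7], [2,4,6], [2,7,8], [3,5,6], [3,5,7], [4,5,7], [4,5,8], [4,6,8], [6,7,8]

Hence C_0 ≅ Z^8, C_1 ≅ Z^24, C_2 ≅ Z^16.

The boundary map ∂_1: C_1 → C_0 is given by ∂[p,q] = [q] − [p].
This gives a 8×24 integer matrix of rank 7; reducing to Smith normal form yields diagonal entries (1,1,1,1,1,1,1).

Boundary ∂_2: C_2 → C_1 sends each 2-simplex [p,q,r] to [q,r] − [p,r] + [p,q]. For instance
  ∂[2,3,6] = [3,6] − [2,6] + [2,3],
  ∂[2,3,7] = [3,7] − [2,7] + [2,3].
As a 24×16 matrix over Z this has rank 15, with invariant factors (1,1,1,1,1,1,1,1,1,1,1,1,1,1,1).

Reading off H_k = ker ∂_k / im ∂_{k+1}:

  H_2: rank ker ∂_2 − rank ∂_3 = (16 − 15) − 0 = 1, and there is no ∂_3, so H_2 ≅ Z.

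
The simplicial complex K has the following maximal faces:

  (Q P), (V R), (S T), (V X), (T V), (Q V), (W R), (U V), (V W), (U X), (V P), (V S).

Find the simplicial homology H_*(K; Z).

Take the total order P < Q < R < S < T < U < V < W < X on the vertex set. Then K (dimension 1) consists of the simplices:

  0-simplices (9): P, Q, R, S, T, U, V, W, X
  1-simplices (12): PQ, PV, QV, RV, RW, ST, SV, TV, UV, UX, VW, VX

Hence C_0 ≅ Z^9, C_1 ≅ Z^12.

The boundary map ∂_1: C_1 → C_0 is given by ∂[p,q] = [q] − [p]. For instance
  ∂ST = T − S.
This gives a 9×12 integer matrix of rank 8; reducing to Smith normal form yields diagonal entries (1,1,1,1,1,1,1,1).

Reading off H_k = ker ∂_k / im ∂_{k+1}:

  H_0: rank C_0 − rank ∂_1 = 9 − 8 = 1, and the invariant factors of ∂_1 are all 1, so H_0 = Z.
  H_1: rank ker ∂_1 − rank ∂_2 = (12 − 8) − 0 = 4, and there is no ∂_2, so H_1 = Z^4.

As a check, the Euler characteristic is 9 − 12 = -3, which agrees with 1 − 4 = -3.

H_0 = Z,  H_1 = Z^4.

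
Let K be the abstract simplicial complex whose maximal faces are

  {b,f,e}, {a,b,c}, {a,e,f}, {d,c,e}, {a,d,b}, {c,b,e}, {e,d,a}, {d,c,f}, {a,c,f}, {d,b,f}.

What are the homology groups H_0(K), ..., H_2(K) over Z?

We work with the vertex ordering a < b < c < d < e < f. The simplices of K, each written with vertices in increasing order, are:

  0-simplices (6): a, b, c, d, e, f
  1-simplices (15): ab, ac, ad, ae, af, bc, bd, be, bf, cd, ce, cf, de, df, ef
  2-simplices (10): abc, abd, acf, ade, aef, bce, bdf, bef, cde, cdf

so the chain groups are C_0 ≅ Z^6, C_1 ≅ Z^15, C_2 ≅ Z^10.

Boundary ∂_1: C_1 → C_0 sends each edge [p,q] (with p < q) to q − p. For instance
  ∂de = e − d.
As a 6×15 matrix over Z this has rank 5, with invariant factors (1,1,1,1,1).

The boundary map ∂_2: C_2 → C_1 acts by ∂[p,q,r] = [q,r] − [p,r] + [p,q]. For instance
  ∂cdf = df − cf + cd,
  ∂cde = de − ce + cd.
The 15×10 boundary matrix has rank 10 and Smith normal form diag(1,1,1,1,1,1,1,1,1,2).

Reading off H_k = ker ∂_k / im ∂_{k+1}:

  H_0: rank C_0 − rank ∂_1 = 6 − 5 = 1, and the invariant factors of ∂_1 are all 1, so H_0 ≅ Z.
  H_1: rank ker ∂_1 − rank ∂_2 = (15 − 5) − 10 = 0, and ∂_2 has invariant factor 2 > 1, so H_1 ≅ Z/2.
  H_2: rank ker ∂_2 − rank ∂_3 = (10 − 10) − 0 = 0, and there is no ∂_3, so H_2 ≅ 0.

As a check, the Euler characteristic is 6 − 15 + 10 = 1, which agrees with 1 − 0 + 0 = 1.
(K is a triangulation of the real projective plane RP^2.)

H_0 ≅ Z,  H_1 ≅ Z/2,  H_2 = 0.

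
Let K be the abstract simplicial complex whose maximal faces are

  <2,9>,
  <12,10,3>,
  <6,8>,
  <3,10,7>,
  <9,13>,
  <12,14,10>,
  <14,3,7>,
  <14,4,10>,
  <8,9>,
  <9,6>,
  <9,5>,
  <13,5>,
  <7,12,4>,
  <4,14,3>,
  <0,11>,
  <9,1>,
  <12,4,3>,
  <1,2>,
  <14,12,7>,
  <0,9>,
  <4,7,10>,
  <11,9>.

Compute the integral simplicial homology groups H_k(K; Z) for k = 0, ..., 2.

H_0 = Z^2,  H_1 = Z^4 × Z/2,  H_2 = 0.

Fix the vertex order 0 < 1 < 2 < 3 < 4 < 5 < 6 < 7 < 8 < 9 < 10 < 11 < 12 < 13 < 14 and write every simplex with vertices in increasing order. Then dim K = 2 and the simplices of K are:

  0-simplices (15): [0], [1], [2], [3], [4], [5], [6], [7], [8], [9], [10], [11], [12], [13], [14]
  1-simplices (27): (27 of them)
  2-simplices (10): [3,4,12], [3,4,14], [3,7,10], [3,7,14], [3,10,12], [4,7,10], [4,7,12], [4,10,14], [7,12,14], [10,12,14]

so the chain groups are C_0 ≅ Z^15, C_1 ≅ Z^27, C_2 ≅ Z^10.

Boundary ∂_1: C_1 → C_0 is given by ∂[p,q] = [q] − [p]. For instance
  ∂[10,12] = [12] − [10].
The 15×27 boundary matrix has rank 13 and Smith normal form diag(1,1,1,1,1,1,1,1,1,1,1,1,1).

∂_2: C_2 → C_1 sends each 2-simplex [p,q,r] to [q,r] − [p,r] + [p,q]. For instance
  ∂[3,4,12] = [4,12] − [3,12] + [3,4],
  ∂[10,12,14] = [12,14] − [10,14] + [10,12].
This gives a 27×10 integer matrix of rank 10; reducing to Smith normal form yields diagonal entries (1,1,1,1,1,1,1,1,1,2).

Now H_k = ker ∂_k / im ∂_{k+1}, so:

  H_0: rank C_0 − rank ∂_1 = 15 − 13 = 2, and the invariant factors of ∂_1 are all 1, so H_0 = Z^2.
  H_1: rank ker ∂_1 − rank ∂_2 = (27 − 13) − 10 = 4, and ∂_2 has invariant factor 2 > 1, so H_1 = Z^4 × Z/2.
  H_2: rank ker ∂_2 − rank ∂_3 = (10 − 10) − 0 = 0, and there is no ∂_3, so H_2 = 0.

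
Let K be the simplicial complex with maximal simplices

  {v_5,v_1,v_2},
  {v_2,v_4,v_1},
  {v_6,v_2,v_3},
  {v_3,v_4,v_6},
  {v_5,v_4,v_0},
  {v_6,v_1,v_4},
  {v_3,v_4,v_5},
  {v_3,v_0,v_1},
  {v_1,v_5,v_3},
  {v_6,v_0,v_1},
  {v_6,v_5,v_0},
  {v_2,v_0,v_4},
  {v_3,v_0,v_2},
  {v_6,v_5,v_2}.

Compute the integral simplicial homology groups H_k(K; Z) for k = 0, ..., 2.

H_0 ≅ Z,  H_1 ≅ Z^2,  H_2 ≅ Z.

We work with the vertex ordering v_0 < v_1 < v_2 < v_3 < v_4 < v_5 < v_6. The simplices of K, each written with vertices in increasing order, are:

  0-simplices (7): [v_0], [v_1], [v_2], [v_3], [v_4], [v_5], [v_6]
  1-simplices (21): (21 of them)
  2-simplices (14): (14 of them)

giving chain groups C_0 ≅ Z^7, C_1 ≅ Z^21, C_2 ≅ Z^14.

The boundary map ∂_1: C_1 → C_0 is given by ∂[p,q] = [q] − [p].
As a 7×21 matrix over Z this has rank 6, with invariant factors (1,1,1,1,1,1).

∂_2: C_2 → C_1 acts by ∂[p,q,r] = [q,r] − [p,r] + [p,q]. For instance
  ∂[v_1,v_4,v_6] = [v_4,v_6] − [v_1,v_6] + [v_1,v_4],
  ∂[v_0,v_1,v_3] = [v_1,v_3] − [v_0,v_3] + [v_0,v_1].
As a 21×14 matrix over Z this has rank 13, with invariant factors (1,1,1,1,1,1,1,1,1,1,1,1,1).

Reading off H_k = ker ∂_k / im ∂_{k+1}:

  H_0: rank C_0 − rank ∂_1 = 7 − 6 = 1, and the invariant factors of ∂_1 are all 1, so H_0 ≅ Z.
  H_1: rank ker ∂_1 − rank ∂_2 = (21 − 6) − 13 = 2, and the invariant factors of ∂_2 are all 1, so H_1 ≅ Z^2.
  H_2: rank ker ∂_2 − rank ∂_3 = (14 − 13) − 0 = 1, and there is no ∂_3, so H_2 ≅ Z.

As a check, the Euler characteristic is 7 − 21 + 14 = 0, which agrees with 1 − 2 + 1 = 0.
(K is a triangulation of the torus T^2.)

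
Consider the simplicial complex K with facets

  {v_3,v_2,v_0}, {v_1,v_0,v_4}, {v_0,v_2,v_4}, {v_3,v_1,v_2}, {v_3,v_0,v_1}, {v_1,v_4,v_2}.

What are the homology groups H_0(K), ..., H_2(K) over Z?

H_0 ≅ Z,  H_1 = 0,  H_2 ≅ Z.

Take the total order v_0 < v_1 < v_2 < v_3 < v_4 on the vertex set. Then K (dimension 2) consists of the simplices:

  0-simplices (5): [v_0], [v_1], [v_2], [v_3], [v_4]
  1-simplices (9): [v_0,v_1], [v_0,v_2], [v_0,v_3], [v_0,v_4], [v_1,v_2], [v_1,v_3], [v_1,v_4], [v_2,v_3], [v_2,v_4]
  2-simplices (6): [v_0,v_1,v_3], [v_0,v_1,v_4], [v_0,v_2,v_3], [v_0,v_2,v_4], [v_1,v_2,v_3], [v_1,v_2,v_4]

giving chain groups C_0 ≅ Z^5, C_1 ≅ Z^9, C_2 ≅ Z^6.

Boundary ∂_1: C_1 → C_0 is given by ∂[p,q] = [q] − [p]. For instance
  ∂[v_2,v_3] = [v_3] − [v_2].
As a 5×9 matrix over Z this has rank 4, with invariant factors (1,1,1,1).

∂_2: C_2 → C_1 maps a triangle to the signed sum of its edges. For instance
  ∂[v_0,v_1,v_3] = [v_1,v_3] − [v_0,v_3] + [v_0,v_1],
  ∂[v_1,v_2,v_3] = [v_2,v_3] − [v_1,v_3] + [v_1,v_2].
This gives a 9×6 integer matrix of rank 5; reducing to Smith normal form yields diagonal entries (1,1,1,1,1).

Computing H_k = (kernel of ∂_k) / (image of ∂_{k+1}):

  H_0: rank C_0 − rank ∂_1 = 5 − 4 = 1, and the invariant factors of ∂_1 are all 1, so H_0 ≅ Z.
  H_1: rank ker ∂_1 − rank ∂_2 = (9 − 4) − 5 = 0, and the invariant factors of ∂_2 are all 1, so H_1 ≅ 0.
  H_2: rank ker ∂_2 − rank ∂_3 = (6 − 5) − 0 = 1, and there is no ∂_3, so H_2 ≅ Z.

(K is a triangulation of the 2-sphere S^2.)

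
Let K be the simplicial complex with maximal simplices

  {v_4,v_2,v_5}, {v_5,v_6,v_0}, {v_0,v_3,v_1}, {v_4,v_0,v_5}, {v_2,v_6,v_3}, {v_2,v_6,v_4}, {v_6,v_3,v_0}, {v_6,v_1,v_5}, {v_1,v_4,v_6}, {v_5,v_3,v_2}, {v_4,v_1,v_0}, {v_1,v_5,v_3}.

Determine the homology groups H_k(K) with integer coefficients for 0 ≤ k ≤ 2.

K has 7 vertices, 18 edges, 12 triangles.
rank ∂_0 = 0, rank ∂_1 = 6 ⇒ b_0 = 7 − 0 − 6 = 1; all invariant factors of ∂_1 are 1 so no torsion. So H_0 ≅ Z.
rank ∂_1 = 6, rank ∂_2 = 12 ⇒ b_1 = 18 − 6 − 12 = 0; ∂_2 has invariant factor(s) [2] giving torsion. So H_1 ≅ Z_2.
rank ∂_2 = 12, rank ∂_3 = 0 ⇒ b_2 = 12 − 12 − 0 = 0. So H_2 ≅ 0.

H_0 ≅ Z,  H_1 ≅ Z_2,  H_2 = 0.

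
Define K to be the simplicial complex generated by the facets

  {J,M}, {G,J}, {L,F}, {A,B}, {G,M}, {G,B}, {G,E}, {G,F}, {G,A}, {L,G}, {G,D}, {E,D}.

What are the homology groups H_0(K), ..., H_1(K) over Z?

K has 9 vertices, 12 edges.
rank ∂_0 = 0, rank ∂_1 = 8 ⇒ b_0 = 9 − 0 − 8 = 1; all invariant factors of ∂_1 are 1 so no torsion. So H_0 ≅ Z.
rank ∂_1 = 8, rank ∂_2 = 0 ⇒ b_1 = 12 − 8 − 0 = 4. So H_1 ≅ Z^4.

H_0 ≅ Z,  H_1 ≅ Z^4.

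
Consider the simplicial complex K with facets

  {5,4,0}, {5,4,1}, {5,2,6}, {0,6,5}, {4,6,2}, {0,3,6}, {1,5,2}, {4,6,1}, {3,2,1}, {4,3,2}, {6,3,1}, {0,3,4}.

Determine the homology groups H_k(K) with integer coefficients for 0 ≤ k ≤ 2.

We work with the vertex ordering 0 < 1 < 2 < 3 < 4 < 5 < 6. The simplices of K, each written with vertices in increasing order, are:

  0-simplices (7): [0], [1], [2], [3], [4], [5], [6]
  1-simplices (18): [0,3], [0,4], [0,5], [0,6], [1,2], [1,3], [1,4], [1,5], [1,6], [2,3], [2,4], [2,5], [2,6], [3,4], [3,6], [4,5], [4,6], [5,6]
  2-simplices (12): [0,3,4], [0,3,6], [0,4,5], [0,5,6], [1,2,3], [1,2,5], [1,3,6], [1,4,5], [1,4,6], [2,3,4], [2,4,6], [2,5,6]

Hence C_0 ≅ Z^7, C_1 ≅ Z^18, C_2 ≅ Z^12.

∂_1: C_1 → C_0 sends each edge [p,q] (with p < q) to q − p.
The resulting 7×18 matrix has rank 6, and its Smith normal form has invariant factors (1,1,1,1,1,1).

The boundary map ∂_2: C_2 → C_1 sends each 2-simplex [p,q,r] to [q,r] − [p,r] + [p,q]. For instance
  ∂[0,5,6] = [5,6] − [0,6] + [0,5],
  ∂[1,2,5] = [2,5] − [1,5] + [1,2].
As a 18×12 matrix over Z this has rank 12, with invariant factors (1,1,1,1,1,1,1,1,1,1,1,2).

Computing H_k = (kernel of ∂_k) / (image of ∂_{k+1}):

  H_0: rank C_0 − rank ∂_1 = 7 − 6 = 1, and the invariant factors of ∂_1 are all 1, so H_0 = Z.
  H_1: rank ker ∂_1 − rank ∂_2 = (18 − 6) − 12 = 0, and ∂_2 has invariant factor 2 > 1, so H_1 = Z/2.
  H_2: rank ker ∂_2 − rank ∂_3 = (12 − 12) − 0 = 0, and there is no ∂_3, so H_2 = 0.

As a check, the Euler characteristic is 7 − 18 + 12 = 1, which agrees with 1 − 0 + 0 = 1.

H_0 = Z,  H_1 = Z/2,  H_2 = 0.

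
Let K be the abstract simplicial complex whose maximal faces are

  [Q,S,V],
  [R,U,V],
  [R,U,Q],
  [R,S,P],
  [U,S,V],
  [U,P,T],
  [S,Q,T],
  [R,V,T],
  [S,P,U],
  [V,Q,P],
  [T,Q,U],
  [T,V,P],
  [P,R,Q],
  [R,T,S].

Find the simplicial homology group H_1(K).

Take the total order P < Q < R < S < T < U < V on the vertex set. Then K (dimension 2) consists of the simplices:

  0-simplices (7): P, Q, R, S, T, U, V
  1-simplices (21): PQ, PR, PS, PT, PU, PV, QR, QS, QT, QU, QV, RS, RT, RU, RV, ST, SU, SV, TU, TV, UV
  2-simplices (14): PQR, PQV, PRS, PSU, PTU, PTV, QRU, QST, QSV, QTU, RST, RTV, RUV, SUV

giving chain groups C_0 ≅ Z^7, C_1 ≅ Z^21, C_2 ≅ Z^14.

The boundary map ∂_1: C_1 → C_0 sends each edge [p,q] (with p < q) to q − p.
The 7×21 boundary matrix has rank 6 and Smith normal form diag(1,1,1,1,1,1).

∂_2: C_2 → C_1 acts by ∂[p,q,r] = [q,r] − [p,r] + [p,q]. For instance
  ∂RTV = TV − RV + RT,
  ∂QRU = RU − QU + QR.
The 21×14 boundary matrix has rank 13 and Smith normal form diag(1,1,1,1,1,1,1,1,1,1,1,1,1).

Now H_k = ker ∂_k / im ∂_{k+1}, so:

  H_1: rank ker ∂_1 − rank ∂_2 = (21 − 6) − 13 = 2, and the invariant factors of ∂_2 are all 1, so H_1 ≅ Z^2.

(K is a triangulation of the torus T^2.)

H_1 ≅ Z^2.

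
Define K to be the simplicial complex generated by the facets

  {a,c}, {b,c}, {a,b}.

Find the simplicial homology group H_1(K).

H_1 = Z.

We work with the vertex ordering a < b < c. The simplices of K, each written with vertices in increasing order, are:

  0-simplices (3): a, b, c
  1-simplices (3): ab, ac, bc

Hence C_0 ≅ Z^3, C_1 ≅ Z^3.

Boundary ∂_1: C_1 → C_0 sends each edge [p,q] (with p < q) to q − p. For instance
  ∂bc = c − b.
The 3×3 boundary matrix has rank 2 and Smith normal form diag(1,1).

From H_k ≅ ker(∂_k) / im(∂_{k+1}) we obtain:

  H_1: rank ker ∂_1 − rank ∂_2 = (3 − 2) − 0 = 1, and there is no ∂_2, so H_1 ≅ Z.

(K is a triangulation of the circle S^1.)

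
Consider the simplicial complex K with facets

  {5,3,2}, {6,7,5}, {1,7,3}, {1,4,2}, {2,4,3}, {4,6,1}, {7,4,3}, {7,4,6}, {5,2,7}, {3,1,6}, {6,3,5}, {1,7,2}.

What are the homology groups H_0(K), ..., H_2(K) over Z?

H_0 ≅ Z,  H_1 ≅ Z/2,  H_2 = 0.

Fix the vertex order 1 < 2 < 3 < 4 < 5 < 6 < 7 and write every simplex with vertices in increasing order. Then dim K = 2 and the simplices of K are:

  0-simplices (7): [1], [2], [3], [4], [5], [6], [7]
  1-simplices (18): [1,2], [1,3], [1,4], [1,6], [1,7], [2,3], [2,4], [2,5], [2,7], [3,4], [3,5], [3,6], [3,7], [4,6], [4,7], [5,6], [5,7], [6,7]
  2-simplices (12): [1,2,4], [1,2,7], [1,3,6], [1,3,7], [1,4,6], [2,3,4], [2,3,5], [2,5,7], [3,4,7], [3,5,6], [4,6,7], [5,6,7]

so the chain groups are C_0 ≅ Z^7, C_1 ≅ Z^18, C_2 ≅ Z^12.

Boundary ∂_1: C_1 → C_0 sends each edge [p,q] (with p < q) to q − p. For instance
  ∂[5,6] = [6] − [5].
The resulting 7×18 matrix has rank 6, and its Smith normal form has invariant factors (1,1,1,1,1,1).

∂_2: C_2 → C_1 acts by ∂[p,q,r] = [q,r] − [p,r] + [p,q]. For instance
  ∂[1,3,7] = [3,7] − [1,7] + [1,3],
  ∂[2,5,7] = [5,7] − [2,7] + [2,5].
This gives a 18×12 integer matrix of rank 12; reducing to Smith normal form yields diagonal entries (1,1,1,1,1,1,1,1,1,1,1,2).

From H_k ≅ ker(∂_k) / im(∂_{k+1}) we obtain:

  H_0: rank C_0 − rank ∂_1 = 7 − 6 = 1, and the invariant factors of ∂_1 are all 1, so H_0 ≅ Z.
  H_1: rank ker ∂_1 − rank ∂_2 = (18 − 6) − 12 = 0, and ∂_2 has invariant factor 2 > 1, so H_1 ≅ Z/2.
  H_2: rank ker ∂_2 − rank ∂_3 = (12 − 12) − 0 = 0, and there is no ∂_3, so H_2 ≅ 0.

As a check, the Euler characteristic is 7 − 18 + 12 = 1, which agrees with 1 − 0 + 0 = 1.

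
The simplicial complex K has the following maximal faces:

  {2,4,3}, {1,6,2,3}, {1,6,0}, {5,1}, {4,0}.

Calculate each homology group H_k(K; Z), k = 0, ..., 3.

Take the total order 0 < 1 < 2 < 3 < 4 < 5 < 6 on the vertex set. Then K (dimension 3) consists of the simplices:

  0-simplices (7): [0], [1], [2], [3], [4], [5], [6]
  1-simplices (12): [0,1], [0,4], [0,6], [1,2], [1,3], [1,5], [1,6], [2,3], [2,4], [2,6], [3,4], [3,6]
  2-simplices (6): [0,1,6], [1,2,3], [1,2,6], [1,3,6], [2,3,4], [2,3,6]
  3-simplices (1): [1,2,3,6]

giving chain groups C_0 ≅ Z^7, C_1 ≅ Z^12, C_2 ≅ Z^6, C_3 ≅ Z^1.

The boundary map ∂_1: C_1 → C_0 sends each edge [p,q] (with p < q) to q − p.
This gives a 7×12 integer matrix of rank 6; reducing to Smith normal form yields diagonal entries (1,1,1,1,1,1).

The boundary map ∂_2: C_2 → C_1 acts by ∂[p,q,r] = [q,r] − [p,r] + [p,q]. For instance
  ∂[1,3,6] = [3,6] − [1,6] + [1,3],
  ∂[1,2,6] = [2,6] − [1,6] + [1,2].
The 12×6 boundary matrix has rank 5 and Smith normal form diag(1,1,1,1,1).

The boundary map ∂_3: C_3 → C_2 sends each 3-simplex σ to the alternating sum Σ_i (−1)^i (σ with its i-th vertex removed). For instance
  ∂[1,2,3,6] = [2,3,6] − [1,3,6] + [1,2,6] − [1,2,3].
As a 6×1 matrix over Z this has rank 1, with invariant factors (1).

Now H_k = ker ∂_k / im ∂_{k+1}, so:

  H_0: rank C_0 − rank ∂_1 = 7 − 6 = 1, and the invariant factors of ∂_1 are all 1, so H_0 ≅ Z.
  H_1: rank ker ∂_1 − rank ∂_2 = (12 − 6) − 5 = 1, and the invariant factors of ∂_2 are all 1, so H_1 ≅ Z.
  H_2: rank ker ∂_2 − rank ∂_3 = (6 − 5) − 1 = 0, and the invariant factors of ∂_3 are all 1, so H_2 ≅ 0.
  H_3: rank ker ∂_3 − rank ∂_4 = (1 − 1) − 0 = 0, and there is no ∂_4, so H_3 ≅ 0.

H_0 ≅ Z,  H_1 ≅ Z,  H_2 = 0,  H_3 = 0.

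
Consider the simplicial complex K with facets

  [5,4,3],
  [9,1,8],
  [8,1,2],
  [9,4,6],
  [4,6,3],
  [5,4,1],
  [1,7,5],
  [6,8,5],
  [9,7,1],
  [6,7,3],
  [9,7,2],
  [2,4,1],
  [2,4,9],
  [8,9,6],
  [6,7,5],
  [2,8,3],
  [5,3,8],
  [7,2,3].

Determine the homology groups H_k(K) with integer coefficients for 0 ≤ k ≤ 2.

We work with the vertex ordering 1 < 2 < 3 < 4 < 5 < 6 < 7 < 8 < 9. The simplices of K, each written with vertices in increasing order, are:

  0-simplices (9): [1], [2], [3], [4], [5], [6], [7], [8], [9]
  1-simplices (27): (27 of them)
  2-simplices (18): [1,2,4], [1,2,8], [1,4,5], [1,5,7], [1,7,9], [1,8,9], [2,3,7], [2,3,8], [2,4,9], [2,7,9], [3,4,5], [3,4,6], [3,5,8], [3,6,7], [4,6,9], [5,6,7], [5,6,8], [6,8,9]

giving chain groups C_0 ≅ Z^9, C_1 ≅ Z^27, C_2 ≅ Z^18.

The boundary map ∂_1: C_1 → C_0 maps an edge to its endpoints' difference, ∂[p,q] = q − p. For instance
  ∂[2,9] = [9] − [2].
As a 9×27 matrix over Z this has rank 8, with invariant factors (1,1,1,1,1,1,1,1).

∂_2: C_2 → C_1 sends each 2-simplex [p,q,r] to [q,r] − [p,r] + [p,q]. For instance
  ∂[1,7,9] = [7,9] − [1,9] + [1,7],
  ∂[3,5,8] = [5,8] − [3,8] + [3,5].
This gives a 27×18 integer matrix of rank 18; reducing to Smith normal form yields diagonal entries (1,1,1,1,1,1,1,1,1,1,1,1,1,1,1,1,1,2).

Computing H_k = (kernel of ∂_k) / (image of ∂_{k+1}):

  H_0: rank C_0 − rank ∂_1 = 9 − 8 = 1, and the invariant factors of ∂_1 are all 1, so H_0 ≅ Z.
  H_1: rank ker ∂_1 − rank ∂_2 = (27 − 8) − 18 = 1, and ∂_2 has invariant factor 2 > 1, so H_1 ≅ Z ⊕ Z/2Z.
  H_2: rank ker ∂_2 − rank ∂_3 = (18 − 18) − 0 = 0, and there is no ∂_3, so H_2 ≅ 0.

H_0 ≅ Z,  H_1 ≅ Z ⊕ Z/2Z,  H_2 = 0.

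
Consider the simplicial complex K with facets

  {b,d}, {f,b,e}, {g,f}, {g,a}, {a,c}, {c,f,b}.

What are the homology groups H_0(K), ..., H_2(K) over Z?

Fix the vertex order a < b < c < d < e < f < g and write every simplex with vertices in increasing order. Then dim K = 2 and the simplices of K are:

  0-simplices (7): a, b, c, d, e, f, g
  1-simplices (9): ac, ag, bc, bd, be, bf, cf, ef, fg
  2-simplices (2): bcf, bef

Hence C_0 ≅ Z^7, C_1 ≅ Z^9, C_2 ≅ Z^2.

Boundary ∂_1: C_1 → C_0 maps an edge to its endpoints' difference, ∂[p,q] = q − p. For instance
  ∂cf = f − c.
The resulting 7×9 matrix has rank 6, and its Smith normal form has invariant factors (1,1,1,1,1,1).

Boundary ∂_2: C_2 → C_1 sends each 2-simplex [p,q,r] to [q,r] − [p,r] + [p,q]. For instance
  ∂bef = ef − bf + be,
  ∂bcf = cf − bf + bc.
The 9×2 boundary matrix has rank 2 and Smith normal form diag(1,1).

Computing H_k = (kernel of ∂_k) / (image of ∂_{k+1}):

  H_0: rank C_0 − rank ∂_1 = 7 − 6 = 1, and the invariant factors of ∂_1 are all 1, so H_0 = Z.
  H_1: rank ker ∂_1 − rank ∂_2 = (9 − 6) − 2 = 1, and the invariant factors of ∂_2 are all 1, so H_1 = Z.
  H_2: rank ker ∂_2 − rank ∂_3 = (2 − 2) − 0 = 0, and there is no ∂_3, so H_2 = 0.

H_0 = Z,  H_1 = Z,  H_2 = 0.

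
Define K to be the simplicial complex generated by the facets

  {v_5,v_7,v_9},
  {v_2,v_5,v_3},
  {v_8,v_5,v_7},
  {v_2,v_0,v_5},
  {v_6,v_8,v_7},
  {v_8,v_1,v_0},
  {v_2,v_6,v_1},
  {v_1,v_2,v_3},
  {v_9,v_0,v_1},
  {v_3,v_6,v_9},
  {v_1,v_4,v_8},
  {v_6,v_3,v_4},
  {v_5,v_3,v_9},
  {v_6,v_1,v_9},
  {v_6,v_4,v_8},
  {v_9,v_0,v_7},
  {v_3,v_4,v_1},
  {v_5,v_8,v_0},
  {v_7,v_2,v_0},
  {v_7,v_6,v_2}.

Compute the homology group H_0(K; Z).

H_0 = Z.

Order the vertices as v_0 < v_1 < v_2 < v_3 < v_4 < v_5 < v_6 < v_7 < v_8 < v_9. Listing each simplex with vertices in this order, K has dimension 2 with simplices:

  0-simplices (10): [v_0], [v_1], [v_2], [v_3], [v_4], [v_5], [v_6], [v_7], [v_8], [v_9]
  1-simplices (30): (30 of them)
  2-simplices (20): (20 of them)

giving chain groups C_0 ≅ Z^10, C_1 ≅ Z^30, C_2 ≅ Z^20.

Boundary ∂_1: C_1 → C_0 maps an edge to its endpoints' difference, ∂[p,q] = q − p.
This gives a 10×30 integer matrix of rank 9; reducing to Smith normal form yields diagonal entries (1,1,1,1,1,1,1,1,1).

Boundary ∂_2: C_2 → C_1 sends each 2-simplex [p,q,r] to [q,r] − [p,r] + [p,q]. For instance
  ∂[v_0,v_1,v_8] = [v_1,v_8] − [v_0,v_8] + [v_0,v_1],
  ∂[v_1,v_3,v_4] = [v_3,v_4] − [v_1,v_4] + [v_1,v_3].
The resulting 30×20 matrix has rank 20, and its Smith normal form has invariant factors (1,1,1,1,1,1,1,1,1,1,1,1,1,1,1,1,1,1,1,2).

Reading off H_k = ker ∂_k / im ∂_{k+1}:

  H_0: rank C_0 − rank ∂_1 = 10 − 9 = 1, and the invariant factors of ∂_1 are all 1, so H_0 ≅ Z.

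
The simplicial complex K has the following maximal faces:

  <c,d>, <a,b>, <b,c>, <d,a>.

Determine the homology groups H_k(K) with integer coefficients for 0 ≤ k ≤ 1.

Take the total order a < b < c < d on the vertex set. Then K (dimension 1) consists of the simplices:

  0-simplices (4): a, b, c, d
  1-simplices (4): ab, ad, bc, cd

so the chain groups are C_0 ≅ Z^4, C_1 ≅ Z^4.

The boundary map ∂_1: C_1 → C_0 sends each edge [p,q] (with p < q) to q − p. For instance
  ∂ab = b − a.
This gives a 4×4 integer matrix of rank 3; reducing to Smith normal form yields diagonal entries (1,1,1).

Reading off H_k = ker ∂_k / im ∂_{k+1}:

  H_0: rank C_0 − rank ∂_1 = 4 − 3 = 1, and the invariant factors of ∂_1 are all 1, so H_0 ≅ Z.
  H_1: rank ker ∂_1 − rank ∂_2 = (4 − 3) − 0 = 1, and there is no ∂_2, so H_1 ≅ Z.

H_0 = Z,  H_1 = Z.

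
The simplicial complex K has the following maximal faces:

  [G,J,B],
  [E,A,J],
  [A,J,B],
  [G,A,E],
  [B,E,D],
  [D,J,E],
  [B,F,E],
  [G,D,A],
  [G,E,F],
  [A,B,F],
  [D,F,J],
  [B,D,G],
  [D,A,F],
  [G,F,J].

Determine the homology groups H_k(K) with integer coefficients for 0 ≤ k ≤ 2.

H_0 = Z,  H_1 = Z^2,  H_2 = Z.

Order the vertices as A < B < D < E < F < G < J. Listing each simplex with vertices in this order, K has dimension 2 with simplices:

  0-simplices (7): A, B, D, E, F, G, J
  1-simplices (21): AB, AD, AE, AF, AG, AJ, BD, BE, BF, BG, BJ, DE, DF, DG, DJ, EF, EG, EJ, FG, FJ, GJ
  2-simplices (14): ABF, ABJ, ADF, ADG, AEG, AEJ, BDE, BDG, BEF, BGJ, DEJ, DFJ, EFG, FGJ

so the chain groups are C_0 ≅ Z^7, C_1 ≅ Z^21, C_2 ≅ Z^14.

∂_1: C_1 → C_0 sends each edge [p,q] (with p < q) to q − p.
This gives a 7×21 integer matrix of rank 6; reducing to Smith normal form yields diagonal entries (1,1,1,1,1,1).

∂_2: C_2 → C_1 acts by ∂[p,q,r] = [q,r] − [p,r] + [p,q]. For instance
  ∂ABF = BF − AF + AB,
  ∂ABJ = BJ − AJ + AB.
The resulting 21×14 matrix has rank 13, and its Smith normal form has invariant factors (1,1,1,1,1,1,1,1,1,1,1,1,1).

Computing H_k = (kernel of ∂_k) / (image of ∂_{k+1}):

  H_0: rank C_0 − rank ∂_1 = 7 − 6 = 1, and the invariant factors of ∂_1 are all 1, so H_0 ≅ Z.
  H_1: rank ker ∂_1 − rank ∂_2 = (21 − 6) − 13 = 2, and the invariant factors of ∂_2 are all 1, so H_1 ≅ Z^2.
  H_2: rank ker ∂_2 − rank ∂_3 = (14 − 13) − 0 = 1, and there is no ∂_3, so H_2 ≅ Z.

As a check, the Euler characteristic is 7 − 21 + 14 = 0, which agrees with 1 − 2 + 1 = 0.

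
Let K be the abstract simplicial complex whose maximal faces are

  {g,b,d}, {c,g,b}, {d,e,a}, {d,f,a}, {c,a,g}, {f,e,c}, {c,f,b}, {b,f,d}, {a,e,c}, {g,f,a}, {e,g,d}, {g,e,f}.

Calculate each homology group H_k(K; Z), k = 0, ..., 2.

We work with the vertex ordering a < b < c < d < e < f < g. The simplices of K, each written with vertices in increasing order, are:

  0-simplices (7): a, b, c, d, e, f, g
  1-simplices (18): ac, ad, ae, af, ag, bc, bd, bf, bg, ce, cf, cg, de, df, dg, ef, eg, fg
  2-simplices (12): ace, acg, ade, adf, afg, bcf, bcg, bdf, bdg, cef, deg, efg

Hence C_0 ≅ Z^7, C_1 ≅ Z^18, C_2 ≅ Z^12.

Boundary ∂_1: C_1 → C_0 maps an edge to its endpoints' difference, ∂[p,q] = q − p. For instance
  ∂eg = g − e.
As a 7×18 matrix over Z this has rank 6, with invariant factors (1,1,1,1,1,1).

Boundary ∂_2: C_2 → C_1 sends each 2-simplex [p,q,r] to [q,r] − [p,r] + [p,q]. For instance
  ∂bdf = df − bf + bd,
  ∂deg = eg − dg + de.
This gives a 18×12 integer matrix of rank 12; reducing to Smith normal form yields diagonal entries (1,1,1,1,1,1,1,1,1,1,1,2).

Computing H_k = (kernel of ∂_k) / (image of ∂_{k+1}):

  H_0: rank C_0 − rank ∂_1 = 7 − 6 = 1, and the invariant factors of ∂_1 are all 1, so H_0 = Z.
  H_1: rank ker ∂_1 − rank ∂_2 = (18 − 6) − 12 = 0, and ∂_2 has invariant factor 2 > 1, so H_1 = Z/2.
  H_2: rank ker ∂_2 − rank ∂_3 = (12 − 12) − 0 = 0, and there is no ∂_3, so H_2 = 0.

As a check, the Euler characteristic is 7 − 18 + 12 = 1, which agrees with 1 − 0 + 0 = 1.
(K is a triangulation of the real projective plane RP^2.)

H_0 = Z,  H_1 = Z/2,  H_2 = 0.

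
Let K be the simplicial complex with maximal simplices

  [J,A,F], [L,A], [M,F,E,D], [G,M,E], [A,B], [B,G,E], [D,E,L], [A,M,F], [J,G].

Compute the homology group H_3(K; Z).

H_3 ≅ 0.

Fix the vertex order A < B < D < E < F < G < J < L < M and write every simplex with vertices in increasing order. Then dim K = 3 and the simplices of K are:

  0-simplices (9): A, B, D, E, F, G, J, L, M
  1-simplices (19): AB, AF, AJ, AL, AM, BE, BG, DE, DF, DL, DM, EF, EG, EL, EM, FJ, FM, GJ, GM
  2-simplices (9): AFJ, AFM, BEG, DEF, DEL, DEM, DFM, EFM, EGM
  3-simplices (1): DEFM

so the chain groups are C_0 ≅ Z^9, C_1 ≅ Z^19, C_2 ≅ Z^9, C_3 ≅ Z^1.

The boundary map ∂_1: C_1 → C_0 sends each edge [p,q] (with p < q) to q − p. For instance
  ∂GM = M − G.
This gives a 9×19 integer matrix of rank 8; reducing to Smith normal form yields diagonal entries (1,1,1,1,1,1,1,1).

∂_2: C_2 → C_1 sends each 2-simplex [p,q,r] to [q,r] − [p,r] + [p,q]. For instance
  ∂BEG = EG − BG + BE,
  ∂DEL = EL − DL + DE.
This gives a 19×9 integer matrix of rank 8; reducing to Smith normal form yields diagonal entries (1,1,1,1,1,1,1,1).

Boundary ∂_3: C_3 → C_2 sends each 3-simplex σ to the alternating sum Σ_i (−1)^i (σ with its i-th vertex removed). For instance
  ∂DEFM = EFM − DFM + DEM − DEF.
As a 9×1 matrix over Z this has rank 1, with invariant factors (1).

From H_k ≅ ker(∂_k) / im(∂_{k+1}) we obtain:

  H_3: rank ker ∂_3 − rank ∂_4 = (1 − 1) − 0 = 0, and there is no ∂_4, so H_3 ≅ 0.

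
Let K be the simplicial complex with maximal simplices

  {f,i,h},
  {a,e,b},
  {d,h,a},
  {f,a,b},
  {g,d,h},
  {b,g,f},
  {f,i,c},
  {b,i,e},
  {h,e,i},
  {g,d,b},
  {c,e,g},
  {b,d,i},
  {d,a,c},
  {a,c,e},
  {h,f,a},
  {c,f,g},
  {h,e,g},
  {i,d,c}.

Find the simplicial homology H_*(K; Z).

H_0 ≅ Z,  H_1 ≅ Z^2,  H_2 ≅ Z.

We work with the vertex ordering a < b < c < d < e < f < g < h < i. The simplices of K, each written with vertices in increasing order, are:

  0-simplices (9): a, b, c, d, e, f, g, h, i
  1-simplices (27): ab, ac, ad, ae, af, ah, bd, be, bf, bg, bi, cd, ce, cf, cg, ci, dg, dh, di, eg, eh, ei, fg, fh, fi, gh, hi
  2-simplices (18): abe, abf, acd, ace, adh, afh, bdg, bdi, bei, bfg, cdi, ceg, cfg, cfi, dgh, egh, ehi, fhi

so the chain groups are C_0 ≅ Z^9, C_1 ≅ Z^27, C_2 ≅ Z^18.

Boundary ∂_1: C_1 → C_0 is given by ∂[p,q] = [q] − [p]. For instance
  ∂dg = g − d.
This gives a 9×27 integer matrix of rank 8; reducing to Smith normal form yields diagonal entries (1,1,1,1,1,1,1,1).

The boundary map ∂_2: C_2 → C_1 maps a triangle to the signed sum of its edges. For instance
  ∂abe = be − ae + ab,
  ∂abf = bf − af + ab.
As a 27×18 matrix over Z this has rank 17, with invariant factors (1,1,1,1,1,1,1,1,1,1,1,1,1,1,1,1,1).

Computing H_k = (kernel of ∂_k) / (image of ∂_{k+1}):

  H_0: rank C_0 − rank ∂_1 = 9 − 8 = 1, and the invariant factors of ∂_1 are all 1, so H_0 = Z.
  H_1: rank ker ∂_1 − rank ∂_2 = (27 − 8) − 17 = 2, and the invariant factors of ∂_2 are all 1, so H_1 = Z^2.
  H_2: rank ker ∂_2 − rank ∂_3 = (18 − 17) − 0 = 1, and there is no ∂_3, so H_2 = Z.

(K is a triangulation of the torus T^2.)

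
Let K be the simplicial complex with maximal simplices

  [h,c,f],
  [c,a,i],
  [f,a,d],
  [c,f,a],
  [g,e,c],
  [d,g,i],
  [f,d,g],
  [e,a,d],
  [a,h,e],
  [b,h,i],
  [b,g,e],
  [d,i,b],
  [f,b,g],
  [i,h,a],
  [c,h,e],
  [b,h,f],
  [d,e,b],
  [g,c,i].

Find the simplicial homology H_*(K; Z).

H_0 = Z,  H_1 = Z ⊕ Z/2Z,  H_2 = 0.

We work with the vertex ordering a < b < c < d < e < f < g < h < i. The simplices of K, each written with vertices in increasing order, are:

  0-simplices (9): a, b, c, d, e, f, g, h, i
  1-simplices (27): ac, ad, ae, af, ah, ai, bd, be, bf, bg, bh, bi, ce, cf, cg, ch, ci, de, df, dg, di, eg, eh, fg, fh, gi, hi
  2-simplices (18): acf, aci, ade, adf, aeh, ahi, bde, bdi, beg, bfg, bfh, bhi, ceg, ceh, cfh, cgi, dfg, dgi

so the chain groups are C_0 ≅ Z^9, C_1 ≅ Z^27, C_2 ≅ Z^18.

∂_1: C_1 → C_0 is given by ∂[p,q] = [q] − [p]. For instance
  ∂gi = i − g.
This gives a 9×27 integer matrix of rank 8; reducing to Smith normal form yields diagonal entries (1,1,1,1,1,1,1,1).

∂_2: C_2 → C_1 maps a triangle to the signed sum of its edges. For instance
  ∂aci = ci − ai + ac,
  ∂ceh = eh − ch + ce.
The 27×18 boundary matrix has rank 18 and Smith normal form diag(1,1,1,1,1,1,1,1,1,1,1,1,1,1,1,1,1,2).

Now H_k = ker ∂_k / im ∂_{k+1}, so:

  H_0: rank C_0 − rank ∂_1 = 9 − 8 = 1, and the invariant factors of ∂_1 are all 1, so H_0 = Z.
  H_1: rank ker ∂_1 − rank ∂_2 = (27 − 8) − 18 = 1, and ∂_2 has invariant factor 2 > 1, so H_1 = Z ⊕ Z/2Z.
  H_2: rank ker ∂_2 − rank ∂_3 = (18 − 18) − 0 = 0, and there is no ∂_3, so H_2 = 0.

As a check, the Euler characteristic is 9 − 27 + 18 = 0, which agrees with 1 − 1 + 0 = 0.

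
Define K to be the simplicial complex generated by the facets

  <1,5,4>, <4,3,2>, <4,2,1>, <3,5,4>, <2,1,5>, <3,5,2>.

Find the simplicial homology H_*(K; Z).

H_0 ≅ Z,  H_1 = 0,  H_2 ≅ Z.

Order the vertices as 1 < 2 < 3 < 4 < 5. Listing each simplex with vertices in this order, K has dimension 2 with simplices:

  0-simplices (5): [1], [2], [3], [4], [5]
  1-simplices (9): [1,2], [1,4], [1,5], [2,3], [2,4], [2,5], [3,4], [3,5], [4,5]
  2-simplices (6): [1,2,4], [1,2,5], [1,4,5], [2,3,4], [2,3,5], [3,4,5]

so the chain groups are C_0 ≅ Z^5, C_1 ≅ Z^9, C_2 ≅ Z^6.

Boundary ∂_1: C_1 → C_0 is given by ∂[p,q] = [q] − [p]. For instance
  ∂[4,5] = [5] − [4].
The resulting 5×9 matrix has rank 4, and its Smith normal form has invariant factors (1,1,1,1).

∂_2: C_2 → C_1 sends each 2-simplex [p,q,r] to [q,r] − [p,r] + [p,q]. For instance
  ∂[3,4,5] = [4,5] − [3,5] + [3,4],
  ∂[2,3,4] = [3,4] − [2,4] + [2,3].
This gives a 9×6 integer matrix of rank 5; reducing to Smith normal form yields diagonal entries (1,1,1,1,1).

From H_k ≅ ker(∂_k) / im(∂_{k+1}) we obtain:

  H_0: rank C_0 − rank ∂_1 = 5 − 4 = 1, and the invariant factors of ∂_1 are all 1, so H_0 = Z.
  H_1: rank ker ∂_1 − rank ∂_2 = (9 − 4) − 5 = 0, and the invariant factors of ∂_2 are all 1, so H_1 = 0.
  H_2: rank ker ∂_2 − rank ∂_3 = (6 − 5) − 0 = 1, and there is no ∂_3, so H_2 = Z.

As a check, the Euler characteristic is 5 − 9 + 6 = 2, which agrees with 1 − 0 + 1 = 2.
(K is a triangulation of the 2-sphere S^2.)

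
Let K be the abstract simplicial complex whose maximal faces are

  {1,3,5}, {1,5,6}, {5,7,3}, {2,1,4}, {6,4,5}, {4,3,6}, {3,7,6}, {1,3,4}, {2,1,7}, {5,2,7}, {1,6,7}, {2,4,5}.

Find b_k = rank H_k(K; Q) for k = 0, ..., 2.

We work with the vertex ordering 1 < 2 < 3 < 4 < 5 < 6 < 7. The simplices of K, each written with vertices in increasing order, are:

  0-simplices (7): [1], [2], [3], [4], [5], [6], [7]
  1-simplices (18): [1,2], [1,3], [1,4], [1,5], [1,6], [1,7], [2,4], [2,5], [2,7], [3,4], [3,5], [3,6], [3,7], [4,5], [4,6], [5,6], [5,7], [6,7]
  2-simplices (12): [1,2,4], [1,2,7], [1,3,4], [1,3,5], [1,5,6], [1,6,7], [2,4,5], [2,5,7], [3,4,6], [3,5,7], [3,6,7], [4,5,6]

so the chain groups are C_0 ≅ Z^7, C_1 ≅ Z^18, C_2 ≅ Z^12.

Boundary ∂_1: C_1 → C_0 sends each edge [p,q] (with p < q) to q − p.
This gives a 7×18 integer matrix of rank 6; reducing to Smith normal form yields diagonal entries (1,1,1,1,1,1).

∂_2: C_2 → C_1 sends each 2-simplex [p,q,r] to [q,r] − [p,r] + [p,q]. For instance
  ∂[1,5,6] = [5,6] − [1,6] + [1,5],
  ∂[1,2,4] = [2,4] − [1,4] + [1,2].
This gives a 18×12 integer matrix of rank 12; reducing to Smith normal form yields diagonal entries (1,1,1,1,1,1,1,1,1,1,1,2).

Reading off H_k = ker ∂_k / im ∂_{k+1}:

  H_0: rank C_0 − rank ∂_1 = 7 − 6 = 1, and the invariant factors of ∂_1 are all 1, so H_0 = Z.
  H_1: rank ker ∂_1 − rank ∂_2 = (18 − 6) − 12 = 0, and ∂_2 has invariant factor 2 > 1, so H_1 = Z/2Z.
  H_2: rank ker ∂_2 − rank ∂_3 = (12 − 12) − 0 = 0, and there is no ∂_3, so H_2 = 0.

Hence the Betti numbers are b_0 = 1, b_1 = 0, b_2 = 0.

b_0 = 1, b_1 = 0, b_2 = 0.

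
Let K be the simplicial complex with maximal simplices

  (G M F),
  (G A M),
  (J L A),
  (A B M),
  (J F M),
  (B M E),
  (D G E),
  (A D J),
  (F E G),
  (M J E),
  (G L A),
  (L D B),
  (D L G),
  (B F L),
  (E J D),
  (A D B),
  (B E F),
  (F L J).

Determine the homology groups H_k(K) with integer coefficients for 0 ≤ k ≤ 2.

H_0 ≅ Z,  H_1 ≅ Z ⊕ Z/2Z,  H_2 = 0.

Fix the vertex order A < B < D < E < F < G < J < L < M and write every simplex with vertices in increasing order. Then dim K = 2 and the simplices of K are:

  0-simplices (9): A, B, D, E, F, G, J, L, M
  1-simplices (27): AB, AD, AG, AJ, AL, AM, BD, BE, BF, BL, BM, DE, DG, DJ, DL, EF, EG, EJ, EM, FG, FJ, FL, FM, GL, GM, JL, JM
  2-simplices (18): ABD, ABM, ADJ, AGL, AGM, AJL, BDL, BEF, BEM, BFL, DEG, DEJ, DGL, EFG, EJM, FGM, FJL, FJM

giving chain groups C_0 ≅ Z^9, C_1 ≅ Z^27, C_2 ≅ Z^18.

The boundary map ∂_1: C_1 → C_0 maps an edge to its endpoints' difference, ∂[p,q] = q − p.
The 9×27 boundary matrix has rank 8 and Smith normal form diag(1,1,1,1,1,1,1,1).

The boundary map ∂_2: C_2 → C_1 acts by ∂[p,q,r] = [q,r] − [p,r] + [p,q]. For instance
  ∂EFG = FG − EG + EF,
  ∂ABM = BM − AM + AB.
The resulting 27×18 matrix has rank 18, and its Smith normal form has invariant factors (1,1,1,1,1,1,1,1,1,1,1,1,1,1,1,1,1,2).

From H_k ≅ ker(∂_k) / im(∂_{k+1}) we obtain:

  H_0: rank C_0 − rank ∂_1 = 9 − 8 = 1, and the invariant factors of ∂_1 are all 1, so H_0 = Z.
  H_1: rank ker ∂_1 − rank ∂_2 = (27 − 8) − 18 = 1, and ∂_2 has invariant factor 2 > 1, so H_1 = Z ⊕ Z/2Z.
  H_2: rank ker ∂_2 − rank ∂_3 = (18 − 18) − 0 = 0, and there is no ∂_3, so H_2 = 0.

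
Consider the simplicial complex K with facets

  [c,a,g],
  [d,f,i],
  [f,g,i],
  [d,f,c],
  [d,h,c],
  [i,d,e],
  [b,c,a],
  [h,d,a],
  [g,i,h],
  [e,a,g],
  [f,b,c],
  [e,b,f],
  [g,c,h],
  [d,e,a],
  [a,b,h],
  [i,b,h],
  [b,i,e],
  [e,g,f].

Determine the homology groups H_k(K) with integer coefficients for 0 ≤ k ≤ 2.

H_0 = Z,  H_1 = Z ⊕ Z/2Z,  H_2 = 0.

Fix the vertex order a < b < c < d < e < f < g < h < i and write every simplex with vertices in increasing order. Then dim K = 2 and the simplices of K are:

  0-simplices (9): a, b, c, d, e, f, g, h, i
  1-simplices (27): ab, ac, ad, ae, ag, ah, bc, be, bf, bh, bi, cd, cf, cg, ch, de, df, dh, di, ef, eg, ei, fg, fi, gh, gi, hi
  2-simplices (18): abc, abh, acg, ade, adh, aeg, bcf, bef, bei, bhi, cdf, cdh, cgh, dei, dfi, efg, fgi, ghi

so the chain groups are C_0 ≅ Z^9, C_1 ≅ Z^27, C_2 ≅ Z^18.

Boundary ∂_1: C_1 → C_0 sends each edge [p,q] (with p < q) to q − p. For instance
  ∂cd = d − c.
The 9×27 boundary matrix has rank 8 and Smith normal form diag(1,1,1,1,1,1,1,1).

The boundary map ∂_2: C_2 → C_1 maps a triangle to the signed sum of its edges. For instance
  ∂bef = ef − bf + be,
  ∂ade = de − ae + ad.
This gives a 27×18 integer matrix of rank 18; reducing to Smith normal form yields diagonal entries (1,1,1,1,1,1,1,1,1,1,1,1,1,1,1,1,1,2).

Now H_k = ker ∂_k / im ∂_{k+1}, so:

  H_0: rank C_0 − rank ∂_1 = 9 − 8 = 1, and the invariant factors of ∂_1 are all 1, so H_0 = Z.
  H_1: rank ker ∂_1 − rank ∂_2 = (27 − 8) − 18 = 1, and ∂_2 has invariant factor 2 > 1, so H_1 = Z ⊕ Z/2Z.
  H_2: rank ker ∂_2 − rank ∂_3 = (18 − 18) − 0 = 0, and there is no ∂_3, so H_2 = 0.

As a check, the Euler characteristic is 9 − 27 + 18 = 0, which agrees with 1 − 1 + 0 = 0.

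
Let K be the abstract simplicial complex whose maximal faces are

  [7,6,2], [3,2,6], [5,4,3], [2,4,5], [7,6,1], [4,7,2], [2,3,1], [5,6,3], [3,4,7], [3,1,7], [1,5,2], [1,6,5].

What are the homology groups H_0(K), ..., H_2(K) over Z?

H_0 = Z,  H_1 = Z/2,  H_2 = 0.

Fix the vertex order 1 < 2 < 3 < 4 < 5 < 6 < 7 and write every simplex with vertices in increasing order. Then dim K = 2 and the simplices of K are:

  0-simplices (7): [1], [2], [3], [4], [5], [6], [7]
  1-simplices (18): [1,2], [1,3], [1,5], [1,6], [1,7], [2,3], [2,4], [2,5], [2,6], [2,7], [3,4], [3,5], [3,6], [3,7], [4,5], [4,7], [5,6], [6,7]
  2-simplices (12): [1,2,3], [1,2,5], [1,3,7], [1,5,6], [1,6,7], [2,3,6], [2,4,5], [2,4,7], [2,6,7], [3,4,5], [3,4,7], [3,5,6]

Hence C_0 ≅ Z^7, C_1 ≅ Z^18, C_2 ≅ Z^12.

Boundary ∂_1: C_1 → C_0 is given by ∂[p,q] = [q] − [p]. For instance
  ∂[1,2] = [2] − [1].
This gives a 7×18 integer matrix of rank 6; reducing to Smith normal form yields diagonal entries (1,1,1,1,1,1).

∂_2: C_2 → C_1 sends each 2-simplex [p,q,r] to [q,r] − [p,r] + [p,q]. For instance
  ∂[2,4,7] = [4,7] − [2,7] + [2,4],
  ∂[1,6,7] = [6,7] − [1,7] + [1,6].
The 18×12 boundary matrix has rank 12 and Smith normal form diag(1,1,1,1,1,1,1,1,1,1,1,2).

Now H_k = ker ∂_k / im ∂_{k+1}, so:

  H_0: rank C_0 − rank ∂_1 = 7 − 6 = 1, and the invariant factors of ∂_1 are all 1, so H_0 ≅ Z.
  H_1: rank ker ∂_1 − rank ∂_2 = (18 − 6) − 12 = 0, and ∂_2 has invariant factor 2 > 1, so H_1 ≅ Z/2.
  H_2: rank ker ∂_2 − rank ∂_3 = (12 − 12) − 0 = 0, and there is no ∂_3, so H_2 ≅ 0.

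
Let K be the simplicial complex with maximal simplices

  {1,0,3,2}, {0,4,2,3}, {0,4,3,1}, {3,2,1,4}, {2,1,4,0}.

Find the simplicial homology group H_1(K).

H_1 = 0.

K has 5 vertices, 10 edges, 10 triangles, 5 3-simplices.
rank ∂_1 = 4, rank ∂_2 = 6 ⇒ b_1 = 10 − 4 − 6 = 0; all invariant factors of ∂_2 are 1 so no torsion. So H_1 = 0.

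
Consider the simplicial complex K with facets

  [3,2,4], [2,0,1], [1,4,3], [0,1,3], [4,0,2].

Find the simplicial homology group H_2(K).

H_2 ≅ 0.

Take the total order 0 < 1 < 2 < 3 < 4 on the vertex set. Then K (dimension 2) consists of the simplices:

  0-simplices (5): [0], [1], [2], [3], [4]
  1-simplices (10): [0,1], [0,2], [0,3], [0,4], [1,2], [1,3], [1,4], [2,3], [2,4], [3,4]
  2-simplices (5): [0,1,2], [0,1,3], [0,2,4], [1,3,4], [2,3,4]

giving chain groups C_0 ≅ Z^5, C_1 ≅ Z^10, C_2 ≅ Z^5.

The boundary map ∂_1: C_1 → C_0 sends each edge [p,q] (with p < q) to q − p. For instance
  ∂[2,3] = [3] − [2].
The resulting 5×10 matrix has rank 4, and its Smith normal form has invariant factors (1,1,1,1).

∂_2: C_2 → C_1 sends each 2-simplex [p,q,r] to [q,r] − [p,r] + [p,q]. For instance
  ∂[0,1,3] = [1,3] − [0,3] + [0,1],
  ∂[1,3,4] = [3,4] − [1,4] + [1,3].
This gives a 10×5 integer matrix of rank 5; reducing to Smith normal form yields diagonal entries (1,1,1,1,1).

Now H_k = ker ∂_k / im ∂_{k+1}, so:

  H_2: rank ker ∂_2 − rank ∂_3 = (5 − 5) − 0 = 0, and there is no ∂_3, so H_2 ≅ 0.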